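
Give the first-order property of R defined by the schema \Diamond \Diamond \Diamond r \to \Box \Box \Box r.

\forall x \forall y \forall z ((x R^3 y \wedge x R^3 z) \to \exists w (y = w \wedge z = w))

This is a Sahlqvist (Geach-type) schema ◇^3□^0r → □^3◇^0r.
Minimal-valuation argument: fix x; take any y with xR^3y and any z with xR^3z. Set V(r) to the set of worlds R-reachable from y in exactly 0 steps. Then □^0r holds at y, so the antecedent holds at x; validity forces ◇^0r at z, giving a w with zR^0w and yR^0w.
First-order correspondent: \forall x \forall y \forall z ((x R^3 y \wedge x R^3 z) \to \exists w (y = w \wedge z = w)).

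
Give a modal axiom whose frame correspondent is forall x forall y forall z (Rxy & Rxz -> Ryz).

This is the Euclidean property; the standard corresponding axiom is 5: ◇s → □◇s.
Suppose ◇s→□◇s is valid. Take Rxy, Rxz and set V(s)={y}. Then ◇s at x, so □◇s at x, so ◇s at z, so some w with Rzw has s; w=y, i.e. Rzy. By symmetry of the argument, Ryz.

◇s → □◇s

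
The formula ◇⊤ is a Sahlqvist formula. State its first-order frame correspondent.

seriality: ∀x ∃y Rxy

This is a form of the D axiom.
Its frame correspondent is seriality — ∀x ∃y Rxy.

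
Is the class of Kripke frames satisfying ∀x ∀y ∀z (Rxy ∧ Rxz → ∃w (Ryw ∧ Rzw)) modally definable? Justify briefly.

Definable; ◇□q → □◇q defines it

The condition is convergence. A defining modal formula is ◇□q → □◇q.
Suppose ◇□q→□◇q is valid. Take Rxy, Rxz and set V(q)={w : Ryw}. Then □q at y so ◇□q at x, so □◇q at x, so ◇q at z, giving w with Rzw and Ryw.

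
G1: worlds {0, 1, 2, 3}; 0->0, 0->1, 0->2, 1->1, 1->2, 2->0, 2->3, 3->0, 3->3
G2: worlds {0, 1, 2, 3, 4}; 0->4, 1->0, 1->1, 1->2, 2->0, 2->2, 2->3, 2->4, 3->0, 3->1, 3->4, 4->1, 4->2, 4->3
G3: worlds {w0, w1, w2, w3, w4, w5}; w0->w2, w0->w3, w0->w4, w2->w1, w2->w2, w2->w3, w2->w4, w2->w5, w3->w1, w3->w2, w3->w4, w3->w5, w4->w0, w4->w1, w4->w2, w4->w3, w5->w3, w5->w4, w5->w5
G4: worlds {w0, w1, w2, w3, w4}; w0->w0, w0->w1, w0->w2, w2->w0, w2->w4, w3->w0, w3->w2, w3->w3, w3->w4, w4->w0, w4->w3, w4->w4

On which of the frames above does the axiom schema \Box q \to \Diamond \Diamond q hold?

G1

This is the axiom for a generalized confluence (Geach) condition; its first-order frame correspondent is \forall x \exists w (xRw \wedge x R^2 w).
G1: ✓.
G2: fails — at 0 but no w with 0Rw and 0R²w.
G3: fails — at w1 but no w with w1Rw and w1R²w.
G4: fails — at w1 but no w with w1Rw and w1R²w.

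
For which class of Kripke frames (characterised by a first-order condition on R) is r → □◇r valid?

symmetry

Suppose r→□◇r is valid. Take Rxy and set V(r)={x}. Then r at x, so □◇r at x, so ◇r at y, so some z with Ryz has r; z=x, i.e. Ryx.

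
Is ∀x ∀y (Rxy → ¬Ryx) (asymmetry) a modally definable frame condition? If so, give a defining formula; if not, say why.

Modal frame validity is preserved under surjective bounded morphisms.
The 3-cycle (worlds a,b,c with a→b→c→a) is asymmetric. Mapping every world to a single reflexive point • is a surjective bounded morphism, and the reflexive point is not asymmetric (R•• but asymmetry requires ¬R••).
Hence asymmetry is not modally definable.

Not definable by any modal formula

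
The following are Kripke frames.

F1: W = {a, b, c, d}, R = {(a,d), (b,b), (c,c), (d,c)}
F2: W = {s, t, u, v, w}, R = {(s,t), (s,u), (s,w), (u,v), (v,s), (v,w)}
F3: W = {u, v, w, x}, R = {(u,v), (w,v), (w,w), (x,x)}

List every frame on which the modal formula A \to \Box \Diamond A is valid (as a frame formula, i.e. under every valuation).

The schema corresponds to symmetry: \forall x \forall y (Rxy \to Ryx).
F1: fails — Rad but not Rda.
F2: fails — Ruv but not Rvu.
F3: fails — Ruv but not Rvu.

none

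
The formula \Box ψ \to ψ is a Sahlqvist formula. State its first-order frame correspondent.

Reflexivity

Suppose □ψ→ψ is valid. At any x set V(ψ)={w : Rxw}. Then □ψ holds at x, so ψ holds at x, i.e. Rxx.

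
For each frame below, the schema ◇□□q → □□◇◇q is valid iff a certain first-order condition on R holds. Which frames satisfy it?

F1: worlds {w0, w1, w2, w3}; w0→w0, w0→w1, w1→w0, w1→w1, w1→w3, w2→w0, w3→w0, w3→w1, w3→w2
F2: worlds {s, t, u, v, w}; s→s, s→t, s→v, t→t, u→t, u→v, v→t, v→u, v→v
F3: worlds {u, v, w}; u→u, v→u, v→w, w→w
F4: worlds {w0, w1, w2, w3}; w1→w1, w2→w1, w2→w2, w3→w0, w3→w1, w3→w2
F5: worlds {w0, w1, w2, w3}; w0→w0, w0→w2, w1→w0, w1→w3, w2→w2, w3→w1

This is the axiom for a generalized confluence (Geach) condition; its first-order frame correspondent is ∀x ∀y ∀z ((xRy ∧ xR²z) → ∃w (yR²w ∧ zR²w)).
F1: ✓.
F2: ✓.
F3: fails — vRu, vR²w but no t with uR²t and wR²t.
F4: fails — w3Rw0, w3R²w1 but no w with w0R²w and w1R²w.
F5: fails — w1Rw3, w1R²w2 but no w with w3R²w and w2R²w.

F1, F2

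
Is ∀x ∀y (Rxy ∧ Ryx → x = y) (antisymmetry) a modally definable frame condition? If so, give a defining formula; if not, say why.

Modal frame validity is preserved under surjective bounded morphisms.
The 8-cycle (worlds s,t,u,v,w,x,y,z with s→t→u→v→w→x→y→z→s) is antisymmetric. Sending even-indexed worlds to s and odd-indexed worlds to t is a surjective bounded morphism onto the two-world frame with s↔t, which is not antisymmetric.
So no modal formula (or set of formulas) defines exactly the antisymmetric frames.

Not definable by any modal formula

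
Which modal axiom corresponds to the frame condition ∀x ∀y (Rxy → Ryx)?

ψ → □◇ψ

A defining formula is ψ → □◇ψ (the B axiom).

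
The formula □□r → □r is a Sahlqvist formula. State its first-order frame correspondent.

density

Suppose □□r→□r is valid. Take Rxy and set V(r)={w : xR²w}. Then □□r at x, so □r at x, so r at y, i.e. ∃z(Rxz∧Rzy).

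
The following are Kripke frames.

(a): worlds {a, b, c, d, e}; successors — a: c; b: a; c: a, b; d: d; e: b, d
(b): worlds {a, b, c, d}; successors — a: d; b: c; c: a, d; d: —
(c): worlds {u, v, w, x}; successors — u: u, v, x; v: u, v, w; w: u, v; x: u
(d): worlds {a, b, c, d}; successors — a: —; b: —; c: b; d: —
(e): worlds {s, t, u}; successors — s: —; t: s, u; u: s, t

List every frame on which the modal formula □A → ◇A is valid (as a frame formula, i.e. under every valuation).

Frame correspondent (Sahlqvist): ∀x ∃y Rxy — i.e. seriality.
(a): condition met.
(b): fails — world d has no successor.
(c): condition met.
(d): fails — world a has no successor.
(e): fails — world s has no successor.

(a), (c)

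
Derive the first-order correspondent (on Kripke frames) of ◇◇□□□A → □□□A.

This is a Sahlqvist (Geach-type) schema ◇^2□^3A → □^3◇^0A.
First-order correspondent: ∀x ∀y ∀z ((xR²y ∧ xR³z) → ∃w (yR³w ∧ z = w)).

∀x ∀y ∀z ((xR²y ∧ xR³z) → ∃w (yR³w ∧ z = w))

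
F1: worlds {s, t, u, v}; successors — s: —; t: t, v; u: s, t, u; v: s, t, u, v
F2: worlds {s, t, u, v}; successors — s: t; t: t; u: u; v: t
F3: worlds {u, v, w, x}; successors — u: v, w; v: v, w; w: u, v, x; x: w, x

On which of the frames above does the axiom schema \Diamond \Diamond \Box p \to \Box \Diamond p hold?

This is the axiom for a generalized confluence (Geach) condition; its first-order frame correspondent is \forall x \forall y \forall z ((x R^2 y \wedge xRz) \to \exists w (yRw \wedge zRw)).
F1: fails — tR²s, tRt but no w with sRw and tRw.
F2: satisfies the condition.
F3: satisfies the condition.

F2, F3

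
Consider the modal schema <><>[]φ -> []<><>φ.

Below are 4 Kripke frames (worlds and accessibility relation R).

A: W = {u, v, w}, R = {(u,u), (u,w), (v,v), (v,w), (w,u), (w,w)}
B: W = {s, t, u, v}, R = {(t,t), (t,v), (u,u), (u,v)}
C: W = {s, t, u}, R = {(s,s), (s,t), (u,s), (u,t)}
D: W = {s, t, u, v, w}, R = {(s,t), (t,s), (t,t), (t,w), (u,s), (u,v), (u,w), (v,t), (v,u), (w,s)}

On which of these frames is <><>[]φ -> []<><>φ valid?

The schema corresponds to a generalized confluence (Geach) condition: forall x forall y forall z ((x R^2 y & xRz) -> exists w (yRw & z R^2 w)).
A: condition met.
B: fails — tR²t, tRv but no w with tRw and vR²w.
C: fails — sR²s, sRt but no w with sRw and tR²w.
D: fails — tR²w, tRw but no w* with wRw* and wR²w*.
Valid on: A.

A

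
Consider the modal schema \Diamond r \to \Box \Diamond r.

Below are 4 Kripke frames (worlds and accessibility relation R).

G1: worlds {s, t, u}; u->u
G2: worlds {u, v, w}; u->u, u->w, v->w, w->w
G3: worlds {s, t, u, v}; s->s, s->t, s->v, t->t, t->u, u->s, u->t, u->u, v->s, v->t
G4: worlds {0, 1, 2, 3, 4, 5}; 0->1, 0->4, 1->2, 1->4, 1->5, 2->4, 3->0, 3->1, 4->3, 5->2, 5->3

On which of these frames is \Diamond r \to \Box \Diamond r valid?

Frame correspondent (Sahlqvist): \forall x \forall y \forall z (Rxy \wedge Rxz \to Ryz) — i.e. the Euclidean property.
G1: ✓.
G2: fails — Ruw and Ruu but not Rwu.
G3: fails — Rsv and Rsv but not Rvv.
G4: fails — R01 and R01 but not R11.
Valid on: G1.

G1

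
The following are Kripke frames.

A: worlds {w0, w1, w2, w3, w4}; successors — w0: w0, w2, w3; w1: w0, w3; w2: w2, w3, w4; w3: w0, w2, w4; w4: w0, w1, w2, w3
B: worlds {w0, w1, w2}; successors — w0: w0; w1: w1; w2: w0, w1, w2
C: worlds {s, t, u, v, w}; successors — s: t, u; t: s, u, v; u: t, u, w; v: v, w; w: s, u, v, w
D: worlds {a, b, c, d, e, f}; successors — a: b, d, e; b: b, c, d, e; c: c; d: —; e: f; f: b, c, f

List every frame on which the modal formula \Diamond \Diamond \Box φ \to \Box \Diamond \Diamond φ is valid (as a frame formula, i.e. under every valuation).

A, C

This is the axiom for a generalized confluence (Geach) condition; its first-order frame correspondent is \forall x \forall y \forall z ((x R^2 y \wedge xRz) \to \exists w (yRw \wedge z R^2 w)).
A: holds.
B: fails — w2R²w0, w2Rw1 but no w with w0Rw and w1R²w.
C: holds.
D: fails — aR²b, aRd but no w with bRw and dR²w.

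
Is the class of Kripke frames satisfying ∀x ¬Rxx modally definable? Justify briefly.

If a class were modally definable it would be closed under surjective bounded morphisms (Goldblatt–Thomason).
The 3-cycle (worlds a,b,c with a→b→c→a) is irreflexive, and the map sending every world to a single reflexive point • is a surjective bounded morphism (forth: every edge maps to (•,•); back: every world has a successor). So any modal formula valid on the 3-cycle is also valid on the reflexive point, which is not irreflexive.
So no modal formula (or set of formulas) defines exactly the irreflexive frames.

No — not modally definable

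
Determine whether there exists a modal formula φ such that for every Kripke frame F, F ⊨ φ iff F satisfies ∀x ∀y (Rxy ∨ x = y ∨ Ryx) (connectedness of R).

No — not modally definable

Modal frame validity is preserved under disjoint unions.
Take 2 disjoint single-world reflexive frames: each is trivially connected, but their disjoint union has 2 worlds with no edge between distinct components, so it is not connected.
So no modal formula (or set of formulas) defines exactly the connected frames.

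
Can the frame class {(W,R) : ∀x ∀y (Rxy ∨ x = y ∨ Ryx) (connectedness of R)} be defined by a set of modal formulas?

No

Modal frame validity is preserved under disjoint unions.
Take 2 disjoint single-world reflexive frames: each is trivially connected, but their disjoint union has 2 worlds with no edge between distinct components, so it is not connected.
So the class is not modally definable.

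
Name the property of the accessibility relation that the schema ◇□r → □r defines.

Replacing r by ¬r and contraposing gives the equivalent schema ◇r → □◇r.
Suppose ◇r→□◇r is valid. Take Rxy, Rxz and set V(r)={y}. Then ◇r at x, so □◇r at x, so ◇r at z, so some w with Rzw has r; w=y, i.e. Rzy. By symmetry of the argument, Ryz.

the Euclidean property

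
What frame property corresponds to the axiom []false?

emptiness of R

□⊥ is valid iff no world has any successor (otherwise □⊥ fails at any world with one).
Conversely, any frame satisfying forall x forall y ~Rxy validates the schema.
Frame condition: forall x forall y ~Rxy.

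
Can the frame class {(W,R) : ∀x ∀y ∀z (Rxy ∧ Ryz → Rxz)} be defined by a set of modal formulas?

Yes: it is transitivity, defined by the 4 schema □q → □□q.
Suppose □q→□□q is valid. Take Rxy, Ryz and set V(q)={w : Rxw}. Then □q at x, so □□q at x, so □q at y, so q at z, i.e. Rxz.

Yes — defined by □q → □□q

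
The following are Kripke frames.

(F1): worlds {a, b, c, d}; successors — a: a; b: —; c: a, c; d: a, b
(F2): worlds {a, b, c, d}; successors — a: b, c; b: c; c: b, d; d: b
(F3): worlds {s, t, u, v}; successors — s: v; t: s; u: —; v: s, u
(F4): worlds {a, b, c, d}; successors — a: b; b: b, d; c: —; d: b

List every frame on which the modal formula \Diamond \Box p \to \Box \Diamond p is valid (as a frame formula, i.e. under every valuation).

This is the axiom for convergence; its first-order frame correspondent is \forall x \forall y \forall z (Rxy \wedge Rxz \to \exists w (Ryw \wedge Rzw)).
(F1): fails — Rdb and Rdb but b and b have no common successor.
(F2): fails — Rab and Rac but b and c have no common successor.
(F3): fails — Rvs and Rvu but s and u have no common successor.
(F4): condition met.

(F4)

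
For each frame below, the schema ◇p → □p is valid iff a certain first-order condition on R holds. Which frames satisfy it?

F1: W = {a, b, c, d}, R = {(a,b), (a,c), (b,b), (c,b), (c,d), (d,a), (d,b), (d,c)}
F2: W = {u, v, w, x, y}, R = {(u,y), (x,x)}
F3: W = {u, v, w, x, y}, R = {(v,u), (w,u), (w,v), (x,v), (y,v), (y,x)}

Frame correspondent (Sahlqvist): ∀x ∀y ∀z (Rxy ∧ Rxz → y = z) — i.e. partial functionality.
F1: fails — a sees both b and c.
F2: satisfies the condition.
F3: fails — w sees both u and v.

F2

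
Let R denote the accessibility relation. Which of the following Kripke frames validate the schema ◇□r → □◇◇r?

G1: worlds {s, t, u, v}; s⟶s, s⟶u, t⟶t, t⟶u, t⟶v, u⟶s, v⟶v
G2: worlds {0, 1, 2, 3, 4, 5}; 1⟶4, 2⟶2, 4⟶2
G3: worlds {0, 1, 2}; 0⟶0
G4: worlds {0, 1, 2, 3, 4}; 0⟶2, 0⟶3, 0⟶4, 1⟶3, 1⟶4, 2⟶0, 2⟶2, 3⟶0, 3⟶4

This is the axiom for a generalized confluence (Geach) condition; its first-order frame correspondent is ∀x ∀y ∀z ((xRy ∧ xRz) → ∃w (yRw ∧ zR²w)).
G1: fails — tRu, tRv but no w with uRw and vR²w.
G2: ✓.
G3: ✓.
G4: fails — 0R2, 0R4 but no w with 2Rw and 4R²w.
Valid on: G2, G3.

G2, G3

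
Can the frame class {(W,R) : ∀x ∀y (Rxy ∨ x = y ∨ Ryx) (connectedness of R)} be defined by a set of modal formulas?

Modal frame validity is preserved under disjoint unions.
Take 2 disjoint single-world reflexive frames: each is trivially connected, but their disjoint union has 2 worlds with no edge between distinct components, so it is not connected.
So no modal formula (or set of formulas) defines exactly the connected frames.

No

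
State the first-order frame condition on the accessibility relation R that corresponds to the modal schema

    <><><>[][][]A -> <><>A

This is a Sahlqvist (Geach-type) schema ◇^3□^3A → □^0◇^2A.
First-order correspondent: forall x forall y (x R^3 y -> exists w (y R^3 w & x R^2 w)).

forall x forall y (x R^3 y -> exists w (y R^3 w & x R^2 w))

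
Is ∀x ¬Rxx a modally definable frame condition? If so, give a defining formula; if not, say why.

No — not modally definable

If a class were modally definable it would be closed under surjective bounded morphisms (Goldblatt–Thomason).
The 5-cycle (worlds a,b,c,d,e with a→b→c→d→e→a) is irreflexive, and the map sending every world to a single reflexive point • is a surjective bounded morphism (forth: every edge maps to (•,•); back: every world has a successor). So any modal formula valid on the 5-cycle is also valid on the reflexive point, which is not irreflexive.
Hence irreflexivity is not modally definable.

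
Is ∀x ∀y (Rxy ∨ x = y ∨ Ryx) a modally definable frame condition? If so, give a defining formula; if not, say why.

Any modally definable frame class is closed under disjoint unions.
Take 3 disjoint single-world reflexive frames: each is trivially connected, but their disjoint union has 3 worlds with no edge between distinct components, so it is not connected.
So the class is not modally definable.

No — not modally definable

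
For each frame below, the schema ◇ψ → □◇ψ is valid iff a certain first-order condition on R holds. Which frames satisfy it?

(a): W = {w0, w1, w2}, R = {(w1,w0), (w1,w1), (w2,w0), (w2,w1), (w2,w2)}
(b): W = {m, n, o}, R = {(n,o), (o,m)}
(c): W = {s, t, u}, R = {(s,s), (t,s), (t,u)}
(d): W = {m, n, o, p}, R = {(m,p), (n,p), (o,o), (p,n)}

none

Frame correspondent (Sahlqvist): ∀x ∀y ∀z (Rxy ∧ Rxz → Ryz) — i.e. the Euclidean property.
(a): fails — Rw1w0 and Rw1w1 but not Rw0w1.
(b): fails — Rno and Rno but not Roo.
(c): fails — Rts and Rtu but not Rsu.
(d): fails — Rmp and Rmp but not Rpp.
Valid on no frame.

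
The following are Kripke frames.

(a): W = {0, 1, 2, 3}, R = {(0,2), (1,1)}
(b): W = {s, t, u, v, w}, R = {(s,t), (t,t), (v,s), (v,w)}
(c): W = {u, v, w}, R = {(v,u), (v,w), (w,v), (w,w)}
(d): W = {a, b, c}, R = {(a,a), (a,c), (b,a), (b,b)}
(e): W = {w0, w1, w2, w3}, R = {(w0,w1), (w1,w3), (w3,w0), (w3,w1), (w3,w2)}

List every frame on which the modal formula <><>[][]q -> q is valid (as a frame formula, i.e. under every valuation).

The schema corresponds to a generalized confluence (Geach) condition: forall x forall y (x R^2 y -> exists w (y R^2 w & x = w)).
(a): holds.
(b): fails — sR²t but no w* with tR²w* and s=w*.
(c): fails — wR²u but no t with uR²t and w=t.
(d): fails — aR²c but no w with cR²w and a=w.
(e): fails — w0R²w3 but no w with w3R²w and w0=w.

(a)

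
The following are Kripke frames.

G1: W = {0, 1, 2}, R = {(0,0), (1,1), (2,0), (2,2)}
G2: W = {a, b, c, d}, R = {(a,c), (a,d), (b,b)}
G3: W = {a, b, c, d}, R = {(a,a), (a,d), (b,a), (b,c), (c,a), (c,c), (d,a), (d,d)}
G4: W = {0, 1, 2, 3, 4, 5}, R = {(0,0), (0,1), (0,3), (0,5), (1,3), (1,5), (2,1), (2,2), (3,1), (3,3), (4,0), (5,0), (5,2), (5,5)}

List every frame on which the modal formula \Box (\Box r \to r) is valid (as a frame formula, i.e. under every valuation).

The schema corresponds to shift-reflexivity: \forall x \forall y (Rxy \to Ryy).
G1: condition met.
G2: fails — Rac but not Rcc.
G3: condition met.
G4: fails — R31 but not R11.
Valid on: G1, G3.

G1, G3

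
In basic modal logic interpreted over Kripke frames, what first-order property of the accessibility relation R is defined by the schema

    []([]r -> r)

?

Shift-reflexivity

Suppose □(□r→r) is valid. Take Rxy and set V(r)={w : Ryw}. Then at y, □r holds; since □(□r→r) at x, □r→r at y, so r at y, i.e. Ryy.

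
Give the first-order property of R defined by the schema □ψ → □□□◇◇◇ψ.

This is a Sahlqvist (Geach-type) schema ◇^0□^1ψ → □^3◇^3ψ.
First-order correspondent: ∀x ∀z (xR³z → ∃w (xRw ∧ zR³w)).

∀x ∀z (xR³z → ∃w (xRw ∧ zR³w))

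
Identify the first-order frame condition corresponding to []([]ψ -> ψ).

Suppose □(□ψ→ψ) is valid. Take Rxy and set V(ψ)={w : Ryw}. Then at y, □ψ holds; since □(□ψ→ψ) at x, □ψ→ψ at y, so ψ at y, i.e. Ryy.
Conversely, on a frame with shift-reflexivity the schema holds at every world under every valuation.
Frame condition: forall x forall y (Rxy -> Ryy).

Shift-reflexivity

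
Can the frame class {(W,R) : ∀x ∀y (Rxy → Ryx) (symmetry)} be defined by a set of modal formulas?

Definable; q → □◇q defines it

This is a Sahlqvist condition; the B axiom q → □◇q defines it.
Suppose q→□◇q is valid. Take Rxy and set V(q)={x}. Then q at x, so □◇q at x, so ◇q at y, so some z with Ryz has q; z=x, i.e. Ryx.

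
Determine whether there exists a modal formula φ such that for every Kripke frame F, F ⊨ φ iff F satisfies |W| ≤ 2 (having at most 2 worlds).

Not modally definable

Any modally definable frame class is closed under disjoint unions.
Any modal formula valid on each of 3 disjoint one-world frames is valid on their disjoint union (validity is preserved under disjoint unions). Each one-world frame has |W|=1≤2, but the union has |W|=3.
Hence having at most 2 worlds is not modally definable.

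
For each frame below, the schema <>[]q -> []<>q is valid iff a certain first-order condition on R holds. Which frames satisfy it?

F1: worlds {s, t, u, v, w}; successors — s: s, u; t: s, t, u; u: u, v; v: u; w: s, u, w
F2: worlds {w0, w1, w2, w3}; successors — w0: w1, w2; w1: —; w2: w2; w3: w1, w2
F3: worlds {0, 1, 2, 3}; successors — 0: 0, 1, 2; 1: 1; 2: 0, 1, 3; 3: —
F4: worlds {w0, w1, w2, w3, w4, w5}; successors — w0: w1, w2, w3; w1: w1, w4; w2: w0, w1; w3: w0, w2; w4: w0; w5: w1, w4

This is the axiom for convergence; its first-order frame correspondent is forall x forall y forall z (Rxy & Rxz -> exists w (Ryw & Rzw)).
F1: condition met.
F2: fails — Rw0w1 and Rw0w1 but w1 and w1 have no common successor.
F3: fails — R23 and R23 but 3 and 3 have no common successor.
F4: fails — Rw0w1 and Rw0w3 but w1 and w3 have no common successor.
Valid on: F1.

F1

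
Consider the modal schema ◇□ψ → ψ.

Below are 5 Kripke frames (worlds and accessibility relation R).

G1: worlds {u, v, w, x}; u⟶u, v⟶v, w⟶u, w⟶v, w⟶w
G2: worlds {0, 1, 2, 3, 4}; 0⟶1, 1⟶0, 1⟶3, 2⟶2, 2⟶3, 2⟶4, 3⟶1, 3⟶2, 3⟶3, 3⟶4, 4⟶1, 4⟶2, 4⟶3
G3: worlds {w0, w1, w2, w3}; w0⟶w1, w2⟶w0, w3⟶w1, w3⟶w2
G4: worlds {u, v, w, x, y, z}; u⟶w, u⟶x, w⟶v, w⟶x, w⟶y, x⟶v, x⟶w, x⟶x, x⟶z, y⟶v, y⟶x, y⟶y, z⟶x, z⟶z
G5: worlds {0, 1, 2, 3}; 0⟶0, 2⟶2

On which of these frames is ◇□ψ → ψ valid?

G5

Frame correspondent (Sahlqvist): ∀x ∀y (Rxy → Ryx) — i.e. symmetry.
G1: fails — Rwu but not Ruw.
G2: fails — R41 but not R14.
G3: fails — Rw0w1 but not Rw1w0.
G4: fails — Ryx but not Rxy.
G5: condition met.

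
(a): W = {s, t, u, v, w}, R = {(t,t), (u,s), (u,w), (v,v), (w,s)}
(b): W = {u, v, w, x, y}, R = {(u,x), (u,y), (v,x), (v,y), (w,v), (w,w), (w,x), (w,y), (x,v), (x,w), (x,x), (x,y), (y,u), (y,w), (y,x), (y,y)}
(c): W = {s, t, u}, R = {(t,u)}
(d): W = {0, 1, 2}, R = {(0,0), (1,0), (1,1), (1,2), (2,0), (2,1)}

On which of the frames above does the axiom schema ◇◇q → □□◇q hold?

The schema corresponds to a generalized confluence (Geach) condition: ∀x ∀y ∀z ((xR²y ∧ xR²z) → ∃w (y = w ∧ zRw)).
(a): fails — uR²s, uR²s but no w* with s=w* and sRw*.
(b): fails — uR²u, uR²u but no t with u=t and uRt.
(c): ✓.
(d): fails — 1R²1, 1R²0 but no w with 1=w and 0Rw.
Valid on: (c).

(c)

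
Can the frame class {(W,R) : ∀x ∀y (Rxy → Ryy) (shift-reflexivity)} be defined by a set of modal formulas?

Yes: it is shift-reflexivity, defined by the T□ schema □(□q → q).

Yes — defined by □(□q → q)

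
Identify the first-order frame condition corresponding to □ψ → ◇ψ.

seriality: ∀x ∃y Rxy

This is the D axiom.
It corresponds to seriality: ∀x ∃y Rxy.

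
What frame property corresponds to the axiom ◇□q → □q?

the Euclidean property: ∀x ∀y ∀z (Rxy ∧ Rxz → Ryz)

Replacing q by ¬q and contraposing gives the equivalent schema ◇q → □◇q.
Suppose ◇q→□◇q is valid. Take Rxy, Rxz and set V(q)={y}. Then ◇q at x, so □◇q at x, so ◇q at z, so some w with Rzw has q; w=y, i.e. Rzy. By symmetry of the argument, Ryz.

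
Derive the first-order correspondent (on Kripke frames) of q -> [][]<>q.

This is a Sahlqvist (Geach-type) schema ◇^0□^0q → □^2◇^1q.
Minimal-valuation argument: fix x; take any y with xR^0y and any z with xR^2z. Set V(q) to the set of worlds R-reachable from y in exactly 0 steps. Then □^0q holds at y, so the antecedent holds at x; validity forces ◇^1q at z, giving a w with zR^1w and yR^0w.
First-order correspondent: forall x forall z (x R^2 z -> exists w (x = w & zRw)).

forall x forall z (x R^2 z -> exists w (x = w & zRw))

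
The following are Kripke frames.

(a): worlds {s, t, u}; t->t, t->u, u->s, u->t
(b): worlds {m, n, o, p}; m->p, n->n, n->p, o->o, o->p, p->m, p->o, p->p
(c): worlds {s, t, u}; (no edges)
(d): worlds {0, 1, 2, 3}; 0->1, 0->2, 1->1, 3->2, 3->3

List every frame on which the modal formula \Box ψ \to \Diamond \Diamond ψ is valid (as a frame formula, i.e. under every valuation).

This is the axiom for a generalized confluence (Geach) condition; its first-order frame correspondent is \forall x \exists w (xRw \wedge x R^2 w).
(a): fails — at s but no w with sRw and sR²w.
(b): ✓.
(c): fails — at s but no w with sRw and sR²w.
(d): fails — at 2 but no w with 2Rw and 2R²w.
Valid on: (b).

(b)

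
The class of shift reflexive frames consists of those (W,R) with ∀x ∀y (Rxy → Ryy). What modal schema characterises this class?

□(□p → p)

The condition is shift-reflexivity. The T□ schema □(□p → p) defines it.
Suppose □(□p→p) is valid. Take Rxy and set V(p)={w : Ryw}. Then at y, □p holds; since □(□p→p) at x, □p→p at y, so p at y, i.e. Ryy.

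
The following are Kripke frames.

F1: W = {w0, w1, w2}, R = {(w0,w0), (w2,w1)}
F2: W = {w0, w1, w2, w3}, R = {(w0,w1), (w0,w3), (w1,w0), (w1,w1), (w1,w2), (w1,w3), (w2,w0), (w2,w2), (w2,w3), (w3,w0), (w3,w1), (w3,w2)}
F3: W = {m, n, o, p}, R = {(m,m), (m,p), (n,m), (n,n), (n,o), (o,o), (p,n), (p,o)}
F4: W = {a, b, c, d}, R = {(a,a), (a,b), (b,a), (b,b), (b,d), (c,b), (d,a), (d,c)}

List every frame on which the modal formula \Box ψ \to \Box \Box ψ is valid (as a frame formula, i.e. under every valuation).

F1

Frame correspondent (Sahlqvist): \forall x \forall y \forall z (Rxy \wedge Ryz \to Rxz) — i.e. transitivity.
F1: satisfies the condition.
F2: fails — Rw3w1 and Rw1w3 but not Rw3w3.
F3: fails — Rpn and Rnm but not Rpm.
F4: fails — Rdc and Rcb but not Rdb.
Valid on: F1.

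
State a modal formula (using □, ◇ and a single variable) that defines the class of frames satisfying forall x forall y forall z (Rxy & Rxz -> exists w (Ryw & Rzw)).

◇□ψ → □◇ψ

A defining formula is ◇□ψ → □◇ψ (the .2 axiom).
Suppose ◇□ψ→□◇ψ is valid. Take Rxy, Rxz and set V(ψ)={w : Ryw}. Then □ψ at y so ◇□ψ at x, so □◇ψ at x, so ◇ψ at z, giving w with Rzw and Ryw.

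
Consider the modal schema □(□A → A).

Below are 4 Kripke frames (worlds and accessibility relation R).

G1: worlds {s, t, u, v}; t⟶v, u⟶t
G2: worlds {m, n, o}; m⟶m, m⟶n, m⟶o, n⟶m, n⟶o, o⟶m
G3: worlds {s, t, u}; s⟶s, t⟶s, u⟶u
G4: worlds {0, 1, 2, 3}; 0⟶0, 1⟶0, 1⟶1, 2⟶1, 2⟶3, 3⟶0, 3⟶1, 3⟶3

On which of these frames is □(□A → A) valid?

G3, G4

This is the axiom for shift-reflexivity; its first-order frame correspondent is ∀x ∀y (Rxy → Ryy).
G1: fails — Rtv but not Rvv.
G2: fails — Rno but not Roo.
G3: holds.
G4: holds.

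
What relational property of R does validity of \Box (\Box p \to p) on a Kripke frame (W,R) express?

shift-reflexivity: \forall x \forall y (Rxy \to Ryy)

Suppose □(□p→p) is valid. Take Rxy and set V(p)={w : Ryw}. Then at y, □p holds; since □(□p→p) at x, □p→p at y, so p at y, i.e. Ryy.
Conversely, any frame satisfying \forall x \forall y (Rxy \to Ryy) validates the schema.
Frame condition: \forall x \forall y (Rxy \to Ryy).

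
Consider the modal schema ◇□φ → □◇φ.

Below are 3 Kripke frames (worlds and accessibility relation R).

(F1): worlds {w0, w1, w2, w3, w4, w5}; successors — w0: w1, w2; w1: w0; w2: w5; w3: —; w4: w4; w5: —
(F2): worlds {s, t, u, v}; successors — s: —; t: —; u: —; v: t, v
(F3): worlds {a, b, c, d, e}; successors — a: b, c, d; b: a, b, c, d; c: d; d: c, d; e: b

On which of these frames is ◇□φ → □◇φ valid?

(F3)

This is the axiom for convergence; its first-order frame correspondent is ∀x ∀y ∀z (Rxy ∧ Rxz → ∃w (Ryw ∧ Rzw)).
(F1): fails — Rw0w1 and Rw0w2 but w1 and w2 have no common successor.
(F2): fails — Rvt and Rvt but t and t have no common successor.
(F3): holds.
Valid on: (F3).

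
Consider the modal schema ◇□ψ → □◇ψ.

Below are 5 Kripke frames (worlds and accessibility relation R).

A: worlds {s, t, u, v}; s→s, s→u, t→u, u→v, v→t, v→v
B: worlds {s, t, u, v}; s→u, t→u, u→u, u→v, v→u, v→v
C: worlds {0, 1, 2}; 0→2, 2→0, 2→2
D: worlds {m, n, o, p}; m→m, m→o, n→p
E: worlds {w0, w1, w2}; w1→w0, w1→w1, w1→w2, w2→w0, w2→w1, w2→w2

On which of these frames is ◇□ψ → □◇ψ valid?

This is the axiom for convergence; its first-order frame correspondent is ∀x ∀y ∀z (Rxy ∧ Rxz → ∃w (Ryw ∧ Rzw)).
A: fails — Rsu and Rss but u and s have no common successor.
B: condition met.
C: condition met.
D: fails — Rmo and Rmo but o and o have no common successor.
E: fails — Rw1w2 and Rw1w0 but w2 and w0 have no common successor.

B, C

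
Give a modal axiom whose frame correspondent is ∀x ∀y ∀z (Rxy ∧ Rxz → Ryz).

◇ψ → □◇ψ

The condition is the Euclidean property. The 5 schema ◇ψ → □◇ψ defines it.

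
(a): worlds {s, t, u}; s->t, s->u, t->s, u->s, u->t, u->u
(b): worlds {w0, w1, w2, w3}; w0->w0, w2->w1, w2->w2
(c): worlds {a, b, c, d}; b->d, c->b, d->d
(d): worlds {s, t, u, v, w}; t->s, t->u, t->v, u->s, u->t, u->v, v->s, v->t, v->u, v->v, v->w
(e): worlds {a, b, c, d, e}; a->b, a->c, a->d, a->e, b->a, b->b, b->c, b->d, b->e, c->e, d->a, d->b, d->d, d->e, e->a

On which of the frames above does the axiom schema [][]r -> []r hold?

Frame correspondent (Sahlqvist): forall x forall y (Rxy -> exists z (Rxz & Rzy)) — i.e. density.
(a): fails — Rts but no z with Rtz and Rzs.
(b): satisfies the condition.
(c): fails — Rcb but no z with Rcz and Rzb.
(d): satisfies the condition.
(e): fails — Rea but no z with Rez and Rza.

(b), (d)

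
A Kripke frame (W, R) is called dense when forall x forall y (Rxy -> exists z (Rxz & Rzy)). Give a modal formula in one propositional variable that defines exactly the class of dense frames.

The condition is density. The C4 schema □□q → □q defines it.
Suppose □□q→□q is valid. Take Rxy and set V(q)={w : xR²w}. Then □□q at x, so □q at x, so q at y, i.e. ∃z(Rxz∧Rzy).

□□q → □q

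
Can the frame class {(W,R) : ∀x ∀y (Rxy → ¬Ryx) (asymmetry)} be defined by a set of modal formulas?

Any modally definable frame class is closed under surjective bounded morphisms.
The 4-cycle (worlds s,t,u,v with s→t→u→v→s) is asymmetric. Mapping every world to a single reflexive point • is a surjective bounded morphism, and the reflexive point is not asymmetric (R•• but asymmetry requires ¬R••).
Hence asymmetry is not modally definable.

Not definable by any modal formula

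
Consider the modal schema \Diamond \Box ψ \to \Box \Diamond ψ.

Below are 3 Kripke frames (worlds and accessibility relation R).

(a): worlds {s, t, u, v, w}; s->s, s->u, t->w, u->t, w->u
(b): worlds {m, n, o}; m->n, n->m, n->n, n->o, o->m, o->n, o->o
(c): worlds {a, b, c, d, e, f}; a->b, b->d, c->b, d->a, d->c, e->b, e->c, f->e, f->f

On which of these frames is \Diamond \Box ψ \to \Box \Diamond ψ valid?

(b)

This is the axiom for convergence; its first-order frame correspondent is \forall x \forall y \forall z (Rxy \wedge Rxz \to \exists w (Ryw \wedge Rzw)).
(a): fails — Rsu and Rss but u and s have no common successor.
(b): ✓.
(c): fails — Reb and Rec but b and c have no common successor.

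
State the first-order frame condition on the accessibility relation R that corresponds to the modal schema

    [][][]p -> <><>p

This is a Sahlqvist (Geach-type) schema ◇^0□^3p → □^0◇^2p.
Minimal-valuation argument: fix x; take any y with xR^0y and any z with xR^0z. Set V(p) to the set of worlds R-reachable from y in exactly 3 steps. Then □^3p holds at y, so the antecedent holds at x; validity forces ◇^2p at z, giving a w with zR^2w and yR^3w.
First-order correspondent: forall x exists w (x R^3 w & x R^2 w).

forall x exists w (x R^3 w & x R^2 w)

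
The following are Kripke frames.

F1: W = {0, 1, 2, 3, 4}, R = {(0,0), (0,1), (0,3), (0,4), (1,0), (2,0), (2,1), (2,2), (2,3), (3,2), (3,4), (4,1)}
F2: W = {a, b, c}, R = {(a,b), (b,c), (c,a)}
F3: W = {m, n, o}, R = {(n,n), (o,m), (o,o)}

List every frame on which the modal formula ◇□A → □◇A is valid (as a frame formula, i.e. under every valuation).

F2

This is the axiom for convergence; its first-order frame correspondent is ∀x ∀y ∀z (Rxy ∧ Rxz → ∃w (Ryw ∧ Rzw)).
F1: fails — R01 and R04 but 1 and 4 have no common successor.
F2: ✓.
F3: fails — Rom and Rom but m and m have no common successor.
Valid on: F2.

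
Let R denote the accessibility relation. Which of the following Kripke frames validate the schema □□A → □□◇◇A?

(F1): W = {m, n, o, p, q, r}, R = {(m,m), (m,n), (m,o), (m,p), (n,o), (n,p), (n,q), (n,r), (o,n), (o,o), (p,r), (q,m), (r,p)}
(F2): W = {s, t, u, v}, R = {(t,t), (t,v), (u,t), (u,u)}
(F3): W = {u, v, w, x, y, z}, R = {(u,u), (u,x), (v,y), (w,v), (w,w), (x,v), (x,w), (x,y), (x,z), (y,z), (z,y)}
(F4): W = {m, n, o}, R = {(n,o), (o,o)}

Frame correspondent (Sahlqvist): ∀x ∀z (xR²z → ∃w (xR²w ∧ zR²w)) — i.e. a generalized confluence (Geach) condition.
(F1): satisfies the condition.
(F2): fails — tR²v but no w with tR²w and vR²w.
(F3): fails — wR²v but no t with wR²t and vR²t.
(F4): satisfies the condition.
Valid on: (F1), (F4).

(F1), (F4)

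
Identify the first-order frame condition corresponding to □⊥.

This schema is the Ver axiom.
Its frame correspondent is emptiness of R — ∀x ∀y ¬Rxy.

Emptiness of R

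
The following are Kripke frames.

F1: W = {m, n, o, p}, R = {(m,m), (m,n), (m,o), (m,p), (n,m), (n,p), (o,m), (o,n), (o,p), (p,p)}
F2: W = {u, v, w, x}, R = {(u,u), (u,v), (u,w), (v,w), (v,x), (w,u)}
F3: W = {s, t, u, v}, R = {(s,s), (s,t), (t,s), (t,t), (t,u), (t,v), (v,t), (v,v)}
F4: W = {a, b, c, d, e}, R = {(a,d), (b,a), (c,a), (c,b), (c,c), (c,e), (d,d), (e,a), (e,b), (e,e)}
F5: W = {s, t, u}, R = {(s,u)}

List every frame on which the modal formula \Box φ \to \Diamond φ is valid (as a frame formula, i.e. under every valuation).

This is the axiom for seriality; its first-order frame correspondent is \forall x \exists y Rxy.
F1: holds.
F2: fails — world x has no successor.
F3: fails — world u has no successor.
F4: holds.
F5: fails — world t has no successor.
Valid on: F1, F4.

F1, F4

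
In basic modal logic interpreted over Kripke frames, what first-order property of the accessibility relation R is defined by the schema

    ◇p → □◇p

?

Suppose ◇p→□◇p is valid. Take Rxy, Rxz and set V(p)={y}. Then ◇p at x, so □◇p at x, so ◇p at z, so some w with Rzw has p; w=y, i.e. Rzy. By symmetry of the argument, Ryz.

the Euclidean property: ∀x ∀y ∀z (Rxy ∧ Rxz → Ryz)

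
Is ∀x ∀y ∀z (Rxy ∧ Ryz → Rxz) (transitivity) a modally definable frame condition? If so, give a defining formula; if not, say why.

Yes, by □p → □□p

This is a Sahlqvist condition; the 4 axiom □p → □□p defines it.
Suppose □p→□□p is valid. Take Rxy, Ryz and set V(p)={w : Rxw}. Then □p at x, so □□p at x, so □p at y, so p at z, i.e. Rxz.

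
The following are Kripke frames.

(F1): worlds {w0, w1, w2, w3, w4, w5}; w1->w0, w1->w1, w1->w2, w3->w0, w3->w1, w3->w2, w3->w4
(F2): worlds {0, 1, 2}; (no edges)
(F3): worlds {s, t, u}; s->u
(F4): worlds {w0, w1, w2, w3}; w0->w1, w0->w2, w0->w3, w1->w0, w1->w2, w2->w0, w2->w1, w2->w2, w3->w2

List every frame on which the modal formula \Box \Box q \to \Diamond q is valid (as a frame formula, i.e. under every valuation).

(F4)

The schema corresponds to a generalized confluence (Geach) condition: \forall x \exists w (x R^2 w \wedge xRw).
(F1): fails — at w0 but no w with w0R²w and w0Rw.
(F2): fails — at 0 but no w with 0R²w and 0Rw.
(F3): fails — at s but no w with sR²w and sRw.
(F4): holds.
Valid on: (F4).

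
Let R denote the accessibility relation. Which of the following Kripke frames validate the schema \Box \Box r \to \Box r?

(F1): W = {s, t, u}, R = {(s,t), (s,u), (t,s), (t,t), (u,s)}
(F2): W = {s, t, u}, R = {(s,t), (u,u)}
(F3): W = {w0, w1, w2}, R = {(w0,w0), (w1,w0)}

(F3)

The schema corresponds to density: \forall x \forall y (Rxy \to \exists z (Rxz \wedge Rzy)).
(F1): fails — Rus but no z with Ruz and Rzs.
(F2): fails — Rst but no z with Rsz and Rzt.
(F3): ✓.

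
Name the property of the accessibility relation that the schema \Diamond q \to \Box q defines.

partial functionality: \forall x \forall y \forall z (Rxy \wedge Rxz \to y = z)

Suppose ◇q→□q is valid. Take Rxy, Rxz and set V(q)={y}. Then ◇q at x, so □q at x, so q at z, i.e. z=y.
Conversely, any frame satisfying \forall x \forall y \forall z (Rxy \wedge Rxz \to y = z) validates the schema.
So the correspondent is partial functionality.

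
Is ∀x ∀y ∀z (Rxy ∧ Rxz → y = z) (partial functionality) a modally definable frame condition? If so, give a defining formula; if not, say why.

Yes: it is partial functionality, defined by the CD schema ◇q → □q.
Suppose ◇q→□q is valid. Take Rxy, Rxz and set V(q)={y}. Then ◇q at x, so □q at x, so q at z, i.e. z=y.

Yes, by ◇q → □q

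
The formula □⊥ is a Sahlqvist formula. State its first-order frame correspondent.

This is the Ver axiom.
It corresponds to emptiness of R: ∀x ∀y ¬Rxy.

emptiness of R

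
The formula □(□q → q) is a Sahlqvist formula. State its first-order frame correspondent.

Suppose □(□q→q) is valid. Take Rxy and set V(q)={w : Ryw}. Then at y, □q holds; since □(□q→q) at x, □q→q at y, so q at y, i.e. Ryy.
Conversely, on a frame with shift-reflexivity the schema holds at every world under every valuation.
So the correspondent is shift-reflexivity.

shift-reflexivity: ∀x ∀y (Rxy → Ryy)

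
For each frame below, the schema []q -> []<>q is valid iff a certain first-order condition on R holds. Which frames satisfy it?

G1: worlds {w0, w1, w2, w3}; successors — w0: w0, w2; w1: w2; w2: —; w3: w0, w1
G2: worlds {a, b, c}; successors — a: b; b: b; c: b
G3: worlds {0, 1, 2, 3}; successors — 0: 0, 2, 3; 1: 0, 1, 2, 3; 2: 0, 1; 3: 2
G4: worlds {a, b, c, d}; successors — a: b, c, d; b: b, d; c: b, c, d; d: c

Frame correspondent (Sahlqvist): forall x forall z (xRz -> exists w (xRw & zRw)) — i.e. a generalized confluence (Geach) condition.
G1: fails — w0Rw2 but no w with w0Rw and w2Rw.
G2: satisfies the condition.
G3: fails — 3R2 but no w with 3Rw and 2Rw.
G4: fails — bRd but no w with bRw and dRw.

G2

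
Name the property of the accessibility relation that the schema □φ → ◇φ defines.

This schema is the D axiom.
It corresponds to seriality: ∀x ∃y Rxy.

seriality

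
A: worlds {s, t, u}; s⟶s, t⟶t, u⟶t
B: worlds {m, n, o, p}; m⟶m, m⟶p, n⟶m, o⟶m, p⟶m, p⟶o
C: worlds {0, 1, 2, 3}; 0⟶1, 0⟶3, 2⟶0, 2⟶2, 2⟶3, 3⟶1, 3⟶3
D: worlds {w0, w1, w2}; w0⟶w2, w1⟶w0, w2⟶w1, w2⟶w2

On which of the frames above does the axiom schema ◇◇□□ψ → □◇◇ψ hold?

This is the axiom for a generalized confluence (Geach) condition; its first-order frame correspondent is ∀x ∀y ∀z ((xR²y ∧ xRz) → ∃w (yR²w ∧ zR²w)).
A: condition met.
B: condition met.
C: fails — 0R²1, 0R1 but no w with 1R²w and 1R²w.
D: condition met.

A, B, D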